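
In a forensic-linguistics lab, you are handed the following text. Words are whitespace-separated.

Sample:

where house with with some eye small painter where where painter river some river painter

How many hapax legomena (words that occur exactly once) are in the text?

Frequencies: where:3, painter:3, with:2, some:2, river:2, house:1, eye:1, small:1
Hapax (freq=1): eye, house, small

3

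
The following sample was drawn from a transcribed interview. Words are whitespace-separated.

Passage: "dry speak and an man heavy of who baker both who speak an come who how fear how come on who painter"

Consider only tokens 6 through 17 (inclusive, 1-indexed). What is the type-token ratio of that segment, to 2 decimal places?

0.83

Segment tokens 6–17: heavy, of, who, baker, both, who, speak, an, come, who, how, fear
Segment N = 12, segment V = 10.
TTR = 10 / 12 = 0.83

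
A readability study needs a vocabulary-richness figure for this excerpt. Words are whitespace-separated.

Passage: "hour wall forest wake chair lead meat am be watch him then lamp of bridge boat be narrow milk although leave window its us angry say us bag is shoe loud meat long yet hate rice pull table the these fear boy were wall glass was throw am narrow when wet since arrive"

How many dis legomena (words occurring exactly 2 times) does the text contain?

6

Frequencies: wall:2, meat:2, am:2, be:2, narrow:2, us:2, hour:1, forest:1, wake:1, chair:1, lead:1, watch:1, him:1, then:1, lamp:1, of:1, bridge:1, boat:1, milk:1, although:1, … (27 more, each freq 1)
Words with frequency 2: am, be, meat, narrow, us, wall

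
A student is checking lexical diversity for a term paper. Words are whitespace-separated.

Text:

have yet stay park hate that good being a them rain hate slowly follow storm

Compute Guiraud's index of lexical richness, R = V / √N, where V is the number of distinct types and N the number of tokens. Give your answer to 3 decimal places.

N = 15, V = 14.
√N = 3.872983
R = 14 / 3.872983 = 3.615

3.615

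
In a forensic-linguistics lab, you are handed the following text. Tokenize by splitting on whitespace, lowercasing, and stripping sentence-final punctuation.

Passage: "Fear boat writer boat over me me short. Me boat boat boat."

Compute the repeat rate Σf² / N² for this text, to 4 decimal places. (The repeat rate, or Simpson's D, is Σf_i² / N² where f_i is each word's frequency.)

0.2639

Frequencies: boat:5, me:3, fear:1, writer:1, over:1, short:1
Σf² = 38; N² = 144
Repeat rate = 38 / 144 = 0.2639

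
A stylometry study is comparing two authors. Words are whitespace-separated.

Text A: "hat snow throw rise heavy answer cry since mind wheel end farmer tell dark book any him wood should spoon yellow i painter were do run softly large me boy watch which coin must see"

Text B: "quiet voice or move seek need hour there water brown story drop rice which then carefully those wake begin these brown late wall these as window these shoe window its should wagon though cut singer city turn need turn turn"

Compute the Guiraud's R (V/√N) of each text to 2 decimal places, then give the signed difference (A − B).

A: V=35, N=35, R=5.92
B: V=33, N=40, R=5.22
Difference = 5.92 − 5.22 = 0.70

0.70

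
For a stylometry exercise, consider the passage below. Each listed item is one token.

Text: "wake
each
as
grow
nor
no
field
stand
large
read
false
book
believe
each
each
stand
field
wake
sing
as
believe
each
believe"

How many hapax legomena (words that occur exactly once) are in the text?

Frequencies: each:4, believe:3, wake:2, as:2, field:2, stand:2, grow:1, nor:1, no:1, large:1, read:1, false:1, book:1, sing:1
Hapax (freq=1): book, false, grow, large, no, nor, read, sing

8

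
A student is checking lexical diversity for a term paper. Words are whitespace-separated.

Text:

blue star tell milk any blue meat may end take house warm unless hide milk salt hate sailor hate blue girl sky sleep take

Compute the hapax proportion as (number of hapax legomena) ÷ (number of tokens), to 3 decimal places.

Frequencies: blue:3, milk:2, take:2, hate:2, star:1, tell:1, any:1, meat:1, may:1, end:1, house:1, warm:1, unless:1, hide:1, salt:1, sailor:1, girl:1, sky:1, sleep:1
Hapax count = 15; token count = 24.
Ratio = 15 / 24 = 0.625

0.625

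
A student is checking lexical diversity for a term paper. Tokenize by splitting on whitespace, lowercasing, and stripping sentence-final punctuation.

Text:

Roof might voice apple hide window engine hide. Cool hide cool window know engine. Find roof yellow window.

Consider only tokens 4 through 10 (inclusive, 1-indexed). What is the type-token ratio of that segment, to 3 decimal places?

Segment tokens 4–10: apple, hide, window, engine, hide, cool, hide
Segment N = 7, segment V = 5.
TTR = 5 / 7 = 0.714

0.714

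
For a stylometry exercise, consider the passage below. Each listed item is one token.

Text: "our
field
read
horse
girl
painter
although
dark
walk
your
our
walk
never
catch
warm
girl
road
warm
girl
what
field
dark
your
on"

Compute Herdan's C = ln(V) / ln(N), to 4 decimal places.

0.8724

N = 24, V = 16.
ln(V) = 2.772589, ln(N) = 3.178054
C = 2.772589 / 3.178054 = 0.8724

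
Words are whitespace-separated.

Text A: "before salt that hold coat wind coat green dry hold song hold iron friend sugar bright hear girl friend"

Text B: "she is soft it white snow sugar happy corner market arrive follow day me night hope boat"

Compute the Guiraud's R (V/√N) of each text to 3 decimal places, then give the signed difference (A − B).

-0.682

A: V=15, N=19, R=3.441
B: V=17, N=17, R=4.123
Difference = 3.441 − 4.123 = -0.682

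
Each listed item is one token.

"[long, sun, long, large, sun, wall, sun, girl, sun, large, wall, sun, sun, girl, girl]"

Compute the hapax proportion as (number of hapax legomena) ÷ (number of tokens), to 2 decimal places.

0.00

Frequencies: sun:6, girl:3, long:2, large:2, wall:2
Hapax count = 0; token count = 15.
Ratio = 0 / 15 = 0.00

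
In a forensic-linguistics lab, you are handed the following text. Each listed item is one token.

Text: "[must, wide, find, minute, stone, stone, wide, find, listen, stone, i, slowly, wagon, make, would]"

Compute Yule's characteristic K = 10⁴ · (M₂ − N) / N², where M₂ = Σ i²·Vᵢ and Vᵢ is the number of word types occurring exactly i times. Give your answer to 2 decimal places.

Frequencies: stone:3, wide:2, find:2, must:1, minute:1, listen:1, i:1, slowly:1, wagon:1, make:1, would:1
N = 15. Frequency spectrum: V_1=8, V_2=2, V_3=1
M₂ = 1²·8 + 2²·2 + 3²·1 = 25
K = 10000 × (25 − 15) / 15² = 444.44

444.44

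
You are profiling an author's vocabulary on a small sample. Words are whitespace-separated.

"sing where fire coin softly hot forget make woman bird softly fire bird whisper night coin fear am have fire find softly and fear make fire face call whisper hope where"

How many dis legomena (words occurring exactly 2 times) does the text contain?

Frequencies: fire:4, softly:3, where:2, coin:2, make:2, bird:2, whisper:2, fear:2, sing:1, hot:1, forget:1, woman:1, night:1, am:1, have:1, find:1, and:1, face:1, call:1, hope:1
Words with frequency 2: bird, coin, fear, make, where, whisper

6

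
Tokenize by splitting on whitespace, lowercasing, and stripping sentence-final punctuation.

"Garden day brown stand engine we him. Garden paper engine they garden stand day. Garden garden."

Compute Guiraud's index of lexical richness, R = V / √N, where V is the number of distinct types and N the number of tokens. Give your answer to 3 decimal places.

2.250

N = 16, V = 9.
√N = 4.000000
R = 9 / 4.000000 = 2.250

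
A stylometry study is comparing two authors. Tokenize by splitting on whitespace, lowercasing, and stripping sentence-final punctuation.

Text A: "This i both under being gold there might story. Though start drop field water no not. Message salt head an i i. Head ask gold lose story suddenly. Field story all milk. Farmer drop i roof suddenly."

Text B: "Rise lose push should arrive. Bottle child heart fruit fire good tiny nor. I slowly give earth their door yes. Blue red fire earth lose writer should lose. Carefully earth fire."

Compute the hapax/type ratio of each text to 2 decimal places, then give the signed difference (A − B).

-0.09

A: hapax=20, V=27, ratio=0.74
B: hapax=20, V=24, ratio=0.83
Difference = 0.74 − 0.83 = -0.09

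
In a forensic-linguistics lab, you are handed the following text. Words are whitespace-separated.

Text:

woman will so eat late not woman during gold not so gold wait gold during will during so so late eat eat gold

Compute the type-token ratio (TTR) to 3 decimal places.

0.391

N = 23 tokens, V = 9 types.
TTR = V / N = 9 / 23 = 0.391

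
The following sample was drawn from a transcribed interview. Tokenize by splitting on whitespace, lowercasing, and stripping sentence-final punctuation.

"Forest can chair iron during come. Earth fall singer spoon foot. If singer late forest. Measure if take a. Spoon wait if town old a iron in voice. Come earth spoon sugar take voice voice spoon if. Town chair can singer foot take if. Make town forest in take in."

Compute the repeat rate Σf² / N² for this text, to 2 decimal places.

0.06

Frequencies: if:5, spoon:4, take:4, forest:3, singer:3, town:3, in:3, voice:3, can:2, chair:2, iron:2, come:2, earth:2, foot:2, a:2, during:1, fall:1, late:1, measure:1, wait:1, … (3 more, each freq 1)
Σf² = 138; N² = 2500
Repeat rate = 138 / 2500 = 0.06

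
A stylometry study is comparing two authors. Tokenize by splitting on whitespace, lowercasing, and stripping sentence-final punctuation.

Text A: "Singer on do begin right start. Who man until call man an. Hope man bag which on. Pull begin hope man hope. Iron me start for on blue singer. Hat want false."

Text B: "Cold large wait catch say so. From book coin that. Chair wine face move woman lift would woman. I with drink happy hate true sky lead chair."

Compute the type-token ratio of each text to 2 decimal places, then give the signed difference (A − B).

-0.24

TTR(A) = 22/32 = 0.69
TTR(B) = 25/27 = 0.93
Difference = 0.69 − 0.93 = -0.24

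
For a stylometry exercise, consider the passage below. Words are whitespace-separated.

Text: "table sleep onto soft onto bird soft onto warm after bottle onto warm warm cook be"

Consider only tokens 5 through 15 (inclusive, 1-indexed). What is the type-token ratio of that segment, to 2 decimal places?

0.64

Segment tokens 5–15: onto, bird, soft, onto, warm, after, bottle, onto, warm, warm, cook
Segment N = 11, segment V = 7.
TTR = 7 / 11 = 0.64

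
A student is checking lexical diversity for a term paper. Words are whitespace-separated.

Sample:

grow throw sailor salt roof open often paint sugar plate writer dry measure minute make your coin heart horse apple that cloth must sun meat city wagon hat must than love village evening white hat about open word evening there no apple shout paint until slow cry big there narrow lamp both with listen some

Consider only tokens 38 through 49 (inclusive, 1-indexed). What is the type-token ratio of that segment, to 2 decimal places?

Segment tokens 38–49: word, evening, there, no, apple, shout, paint, until, slow, cry, big, there
Segment N = 12, segment V = 11.
TTR = 11 / 12 = 0.92

0.92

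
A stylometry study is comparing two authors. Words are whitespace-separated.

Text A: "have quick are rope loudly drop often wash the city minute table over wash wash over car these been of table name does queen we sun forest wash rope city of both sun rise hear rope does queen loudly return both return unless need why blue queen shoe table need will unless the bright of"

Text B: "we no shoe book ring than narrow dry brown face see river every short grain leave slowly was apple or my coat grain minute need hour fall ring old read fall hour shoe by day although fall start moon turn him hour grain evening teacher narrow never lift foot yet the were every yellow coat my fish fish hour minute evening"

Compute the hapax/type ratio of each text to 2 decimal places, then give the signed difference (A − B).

-0.17

A: hapax=19, V=34, ratio=0.56
B: hapax=33, V=45, ratio=0.73
Difference = 0.56 − 0.73 = -0.17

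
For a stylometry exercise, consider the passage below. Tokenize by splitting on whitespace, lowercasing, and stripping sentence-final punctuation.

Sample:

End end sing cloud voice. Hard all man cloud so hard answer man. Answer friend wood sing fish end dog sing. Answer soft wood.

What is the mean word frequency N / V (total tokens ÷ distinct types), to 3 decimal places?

1.714

N = 24 tokens, V = 14 types.
Mean frequency = N / V = 24 / 14 = 1.714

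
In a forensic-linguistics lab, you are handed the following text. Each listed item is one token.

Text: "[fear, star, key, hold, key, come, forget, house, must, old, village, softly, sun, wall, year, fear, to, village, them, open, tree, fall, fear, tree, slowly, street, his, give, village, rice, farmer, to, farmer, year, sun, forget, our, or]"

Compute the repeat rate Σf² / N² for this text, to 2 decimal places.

Frequencies: fear:3, village:3, key:2, forget:2, sun:2, year:2, to:2, tree:2, farmer:2, star:1, hold:1, come:1, house:1, must:1, old:1, softly:1, wall:1, them:1, open:1, fall:1, … (7 more, each freq 1)
Σf² = 64; N² = 1444
Repeat rate = 64 / 1444 = 0.04

0.04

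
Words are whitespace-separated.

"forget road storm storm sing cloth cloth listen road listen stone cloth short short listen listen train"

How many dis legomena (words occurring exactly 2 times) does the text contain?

3

Frequencies: listen:4, cloth:3, road:2, storm:2, short:2, forget:1, sing:1, stone:1, train:1
Words with frequency 2: road, short, storm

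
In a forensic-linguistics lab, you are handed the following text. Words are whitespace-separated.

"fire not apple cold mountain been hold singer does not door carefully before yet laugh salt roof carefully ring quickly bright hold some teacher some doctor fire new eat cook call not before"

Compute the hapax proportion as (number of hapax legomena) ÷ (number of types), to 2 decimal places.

0.77

Frequencies: not:3, fire:2, hold:2, carefully:2, before:2, some:2, apple:1, cold:1, mountain:1, been:1, singer:1, does:1, door:1, yet:1, laugh:1, salt:1, roof:1, ring:1, quickly:1, bright:1, … (6 more, each freq 1)
Hapax count = 20; type count = 26.
Ratio = 20 / 26 = 0.77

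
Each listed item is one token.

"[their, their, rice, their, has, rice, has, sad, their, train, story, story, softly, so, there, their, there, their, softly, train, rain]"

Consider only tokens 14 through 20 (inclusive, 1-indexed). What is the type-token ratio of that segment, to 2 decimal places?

Segment tokens 14–20: so, there, their, there, their, softly, train
Segment N = 7, segment V = 5.
TTR = 5 / 7 = 0.71

0.71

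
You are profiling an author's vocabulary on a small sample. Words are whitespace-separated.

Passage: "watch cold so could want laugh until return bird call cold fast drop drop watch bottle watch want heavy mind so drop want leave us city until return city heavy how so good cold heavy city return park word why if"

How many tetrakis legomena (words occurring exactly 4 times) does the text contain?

0

Frequencies: watch:3, cold:3, so:3, want:3, return:3, drop:3, heavy:3, city:3, until:2, could:1, laugh:1, bird:1, call:1, fast:1, bottle:1, mind:1, leave:1, us:1, how:1, good:1, … (4 more, each freq 1)
Words with frequency 4: (none)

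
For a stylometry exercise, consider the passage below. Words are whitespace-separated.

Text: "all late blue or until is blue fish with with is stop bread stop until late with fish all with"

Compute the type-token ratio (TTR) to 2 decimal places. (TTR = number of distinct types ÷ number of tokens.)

0.50

N = 20 tokens, V = 10 types.
TTR = V / N = 10 / 20 = 0.50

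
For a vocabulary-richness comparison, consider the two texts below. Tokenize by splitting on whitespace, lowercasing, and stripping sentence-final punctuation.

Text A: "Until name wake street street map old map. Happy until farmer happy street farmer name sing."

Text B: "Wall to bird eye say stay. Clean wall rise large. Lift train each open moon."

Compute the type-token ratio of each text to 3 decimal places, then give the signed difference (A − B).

-0.370

TTR(A) = 9/16 = 0.563
TTR(B) = 14/15 = 0.933
Difference = 0.563 − 0.933 = -0.370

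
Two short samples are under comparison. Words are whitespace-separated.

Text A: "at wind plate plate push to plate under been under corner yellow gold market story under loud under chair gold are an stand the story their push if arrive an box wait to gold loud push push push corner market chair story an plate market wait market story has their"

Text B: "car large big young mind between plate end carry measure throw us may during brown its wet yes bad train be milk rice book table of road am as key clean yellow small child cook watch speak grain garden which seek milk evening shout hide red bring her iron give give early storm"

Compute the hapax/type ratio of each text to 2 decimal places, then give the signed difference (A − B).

-0.50

A: hapax=11, V=24, ratio=0.46
B: hapax=49, V=51, ratio=0.96
Difference = 0.46 − 0.96 = -0.50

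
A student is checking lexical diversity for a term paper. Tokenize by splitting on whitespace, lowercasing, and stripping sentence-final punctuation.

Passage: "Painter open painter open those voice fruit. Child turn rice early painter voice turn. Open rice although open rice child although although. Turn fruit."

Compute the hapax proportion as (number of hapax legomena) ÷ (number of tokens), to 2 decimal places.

Frequencies: open:4, painter:3, turn:3, rice:3, although:3, voice:2, fruit:2, child:2, those:1, early:1
Hapax count = 2; token count = 24.
Ratio = 2 / 24 = 0.08

0.08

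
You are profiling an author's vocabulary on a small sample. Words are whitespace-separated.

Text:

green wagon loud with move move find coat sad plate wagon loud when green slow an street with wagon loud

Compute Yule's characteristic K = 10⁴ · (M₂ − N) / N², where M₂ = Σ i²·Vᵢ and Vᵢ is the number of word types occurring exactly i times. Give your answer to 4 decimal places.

Frequencies: wagon:3, loud:3, green:2, with:2, move:2, find:1, coat:1, sad:1, plate:1, when:1, slow:1, an:1, street:1
N = 20. Frequency spectrum: V_1=8, V_2=3, V_3=2
M₂ = 1²·8 + 2²·3 + 3²·2 = 38
K = 10000 × (38 − 20) / 20² = 450.0000

450.0000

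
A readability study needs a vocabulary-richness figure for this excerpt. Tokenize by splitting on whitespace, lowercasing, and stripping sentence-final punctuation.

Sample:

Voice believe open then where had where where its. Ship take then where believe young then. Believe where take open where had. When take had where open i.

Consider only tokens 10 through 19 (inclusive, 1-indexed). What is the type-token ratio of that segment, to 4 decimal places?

0.6000

Segment tokens 10–19: ship, take, then, where, believe, young, then, believe, where, take
Segment N = 10, segment V = 6.
TTR = 6 / 10 = 0.6000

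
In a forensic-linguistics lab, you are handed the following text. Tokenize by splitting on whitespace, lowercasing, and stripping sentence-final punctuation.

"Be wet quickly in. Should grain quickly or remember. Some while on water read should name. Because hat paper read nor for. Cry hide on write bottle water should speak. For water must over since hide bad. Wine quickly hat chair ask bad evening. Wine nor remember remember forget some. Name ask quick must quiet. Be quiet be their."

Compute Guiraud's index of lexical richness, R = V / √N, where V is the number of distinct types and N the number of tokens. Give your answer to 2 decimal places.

4.69

N = 59, V = 36.
√N = 7.681146
R = 36 / 7.681146 = 4.69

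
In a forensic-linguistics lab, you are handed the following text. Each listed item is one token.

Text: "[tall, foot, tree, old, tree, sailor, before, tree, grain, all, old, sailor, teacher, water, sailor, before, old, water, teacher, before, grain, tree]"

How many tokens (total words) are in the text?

Tokens: tall, foot, tree, old, tree, sailor, before, tree, grain, all, old, sailor, teacher, water, sailor, before, old, water, teacher, before, grain, tree
N = 22

22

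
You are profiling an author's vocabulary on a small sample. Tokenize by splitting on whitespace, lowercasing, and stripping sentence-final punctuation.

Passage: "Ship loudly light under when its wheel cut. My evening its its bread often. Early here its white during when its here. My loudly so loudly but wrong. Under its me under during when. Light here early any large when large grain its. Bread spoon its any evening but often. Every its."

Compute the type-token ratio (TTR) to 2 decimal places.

N = 52 tokens, V = 25 types.
TTR = V / N = 25 / 52 = 0.48

0.48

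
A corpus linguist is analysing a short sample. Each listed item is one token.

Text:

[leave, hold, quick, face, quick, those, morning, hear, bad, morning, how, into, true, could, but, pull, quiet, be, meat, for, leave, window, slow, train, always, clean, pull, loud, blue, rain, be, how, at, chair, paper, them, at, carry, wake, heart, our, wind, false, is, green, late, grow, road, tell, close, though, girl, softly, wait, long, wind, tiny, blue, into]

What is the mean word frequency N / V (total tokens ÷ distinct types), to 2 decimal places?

1.20

N = 59 tokens, V = 49 types.
Mean frequency = N / V = 59 / 49 = 1.20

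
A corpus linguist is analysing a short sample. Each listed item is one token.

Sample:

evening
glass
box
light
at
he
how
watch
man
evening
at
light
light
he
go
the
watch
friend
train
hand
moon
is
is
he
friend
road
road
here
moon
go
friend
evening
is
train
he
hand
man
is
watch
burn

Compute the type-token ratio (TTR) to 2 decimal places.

0.48

N = 40 tokens, V = 19 types.
TTR = V / N = 19 / 40 = 0.48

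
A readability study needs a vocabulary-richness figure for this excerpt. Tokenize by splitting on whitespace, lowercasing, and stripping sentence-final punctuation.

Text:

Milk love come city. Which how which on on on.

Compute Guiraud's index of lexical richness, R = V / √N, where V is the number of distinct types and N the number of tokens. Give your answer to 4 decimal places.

N = 10, V = 7.
√N = 3.162278
R = 7 / 3.162278 = 2.2136

2.2136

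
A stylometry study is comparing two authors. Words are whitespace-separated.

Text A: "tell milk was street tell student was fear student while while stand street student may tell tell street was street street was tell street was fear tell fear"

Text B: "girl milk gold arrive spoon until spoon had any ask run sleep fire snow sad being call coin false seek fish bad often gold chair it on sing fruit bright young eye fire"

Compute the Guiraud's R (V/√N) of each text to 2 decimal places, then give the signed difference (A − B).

-3.52

A: V=9, N=28, R=1.70
B: V=30, N=33, R=5.22
Difference = 1.70 − 5.22 = -3.52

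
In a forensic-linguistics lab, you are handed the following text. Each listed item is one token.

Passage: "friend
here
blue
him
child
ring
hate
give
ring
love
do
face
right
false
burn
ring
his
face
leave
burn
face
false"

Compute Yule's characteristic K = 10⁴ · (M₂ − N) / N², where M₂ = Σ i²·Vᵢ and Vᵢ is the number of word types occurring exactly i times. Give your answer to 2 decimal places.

330.58

Frequencies: ring:3, face:3, false:2, burn:2, friend:1, here:1, blue:1, him:1, child:1, hate:1, give:1, love:1, do:1, right:1, his:1, leave:1
N = 22. Frequency spectrum: V_1=12, V_2=2, V_3=2
M₂ = 1²·12 + 2²·2 + 3²·2 = 38
K = 10000 × (38 − 22) / 22² = 330.58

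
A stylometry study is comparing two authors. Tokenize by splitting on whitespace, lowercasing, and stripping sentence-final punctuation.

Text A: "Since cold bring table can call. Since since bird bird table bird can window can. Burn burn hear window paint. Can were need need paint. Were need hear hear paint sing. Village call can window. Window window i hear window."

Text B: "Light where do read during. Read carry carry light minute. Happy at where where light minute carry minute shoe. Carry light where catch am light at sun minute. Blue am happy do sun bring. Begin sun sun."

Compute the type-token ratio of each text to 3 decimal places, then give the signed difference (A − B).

TTR(A) = 16/40 = 0.400
TTR(B) = 16/37 = 0.432
Difference = 0.400 − 0.432 = -0.032

-0.032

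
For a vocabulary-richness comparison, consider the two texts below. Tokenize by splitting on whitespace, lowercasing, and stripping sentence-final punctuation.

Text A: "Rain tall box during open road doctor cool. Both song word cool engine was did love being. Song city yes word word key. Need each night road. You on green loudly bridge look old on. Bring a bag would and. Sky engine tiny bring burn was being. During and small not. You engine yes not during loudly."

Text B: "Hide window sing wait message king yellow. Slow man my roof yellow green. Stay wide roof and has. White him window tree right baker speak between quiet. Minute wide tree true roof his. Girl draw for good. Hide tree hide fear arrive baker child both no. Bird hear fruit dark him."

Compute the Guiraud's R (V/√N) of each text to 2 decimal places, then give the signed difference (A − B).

-0.43

A: V=39, N=57, R=5.17
B: V=40, N=51, R=5.60
Difference = 5.17 − 5.60 = -0.43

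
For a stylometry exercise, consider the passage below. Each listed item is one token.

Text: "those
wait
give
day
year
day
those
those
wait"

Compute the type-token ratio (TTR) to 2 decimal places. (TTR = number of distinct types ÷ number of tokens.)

N = 9 tokens, V = 5 types.
TTR = V / N = 5 / 9 = 0.56

0.56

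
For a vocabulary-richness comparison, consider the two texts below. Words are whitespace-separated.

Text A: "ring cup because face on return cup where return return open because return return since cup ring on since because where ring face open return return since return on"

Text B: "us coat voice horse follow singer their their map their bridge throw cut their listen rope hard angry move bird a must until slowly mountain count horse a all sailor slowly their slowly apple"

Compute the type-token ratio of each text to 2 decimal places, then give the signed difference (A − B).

-0.45

TTR(A) = 9/29 = 0.31
TTR(B) = 26/34 = 0.76
Difference = 0.31 − 0.76 = -0.45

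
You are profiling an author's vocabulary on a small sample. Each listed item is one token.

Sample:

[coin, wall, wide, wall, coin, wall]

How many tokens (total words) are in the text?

6

Tokens: coin, wall, wide, wall, coin, wall
N = 6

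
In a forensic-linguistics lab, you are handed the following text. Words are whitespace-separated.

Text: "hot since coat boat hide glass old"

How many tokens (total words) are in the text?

Tokens: hot, since, coat, boat, hide, glass, old
N = 7

7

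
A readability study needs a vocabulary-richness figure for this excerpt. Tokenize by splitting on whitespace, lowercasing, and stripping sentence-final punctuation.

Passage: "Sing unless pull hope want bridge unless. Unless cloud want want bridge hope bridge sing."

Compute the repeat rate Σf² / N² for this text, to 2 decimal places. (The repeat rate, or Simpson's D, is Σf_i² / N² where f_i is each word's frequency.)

Frequencies: unless:3, want:3, bridge:3, sing:2, hope:2, pull:1, cloud:1
Σf² = 37; N² = 225
Repeat rate = 37 / 225 = 0.16

0.16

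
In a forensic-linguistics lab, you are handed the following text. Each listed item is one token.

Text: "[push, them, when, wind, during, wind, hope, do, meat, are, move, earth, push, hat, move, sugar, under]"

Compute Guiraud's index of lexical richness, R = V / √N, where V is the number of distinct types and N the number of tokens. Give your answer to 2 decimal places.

3.40

N = 17, V = 14.
√N = 4.123106
R = 14 / 4.123106 = 3.40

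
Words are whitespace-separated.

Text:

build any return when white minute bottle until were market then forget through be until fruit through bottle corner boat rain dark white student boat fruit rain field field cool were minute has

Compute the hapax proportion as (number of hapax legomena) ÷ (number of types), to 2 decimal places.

Frequencies: white:2, minute:2, bottle:2, until:2, were:2, through:2, fruit:2, boat:2, rain:2, field:2, build:1, any:1, return:1, when:1, market:1, then:1, forget:1, be:1, corner:1, dark:1, … (3 more, each freq 1)
Hapax count = 13; type count = 23.
Ratio = 13 / 23 = 0.57

0.57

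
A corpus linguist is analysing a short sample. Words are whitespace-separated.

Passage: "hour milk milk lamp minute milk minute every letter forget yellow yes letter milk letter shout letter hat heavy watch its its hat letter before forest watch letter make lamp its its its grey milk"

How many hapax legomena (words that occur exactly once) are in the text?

Frequencies: letter:6, milk:5, its:5, lamp:2, minute:2, hat:2, watch:2, hour:1, every:1, forget:1, yellow:1, yes:1, shout:1, heavy:1, before:1, forest:1, make:1, grey:1
Hapax (freq=1): before, every, forest, forget, grey, heavy, hour, make, shout, yellow, yes

11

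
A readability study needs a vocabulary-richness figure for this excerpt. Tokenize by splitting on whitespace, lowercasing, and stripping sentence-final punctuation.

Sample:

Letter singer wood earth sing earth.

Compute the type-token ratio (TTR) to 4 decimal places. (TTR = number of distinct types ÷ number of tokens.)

N = 6 tokens, V = 5 types.
TTR = V / N = 5 / 6 = 0.8333

0.8333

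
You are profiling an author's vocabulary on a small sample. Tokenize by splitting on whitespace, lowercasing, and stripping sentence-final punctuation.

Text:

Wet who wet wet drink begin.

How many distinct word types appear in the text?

Distinct types: {begin, drink, wet, who}
V = 4

4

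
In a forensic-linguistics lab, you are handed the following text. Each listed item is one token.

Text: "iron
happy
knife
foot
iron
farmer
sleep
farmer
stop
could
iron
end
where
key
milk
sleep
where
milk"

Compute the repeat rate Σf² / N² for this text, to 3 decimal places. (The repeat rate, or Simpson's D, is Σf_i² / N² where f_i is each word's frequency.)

Frequencies: iron:3, farmer:2, sleep:2, where:2, milk:2, happy:1, knife:1, foot:1, stop:1, could:1, end:1, key:1
Σf² = 32; N² = 324
Repeat rate = 32 / 324 = 0.099

0.099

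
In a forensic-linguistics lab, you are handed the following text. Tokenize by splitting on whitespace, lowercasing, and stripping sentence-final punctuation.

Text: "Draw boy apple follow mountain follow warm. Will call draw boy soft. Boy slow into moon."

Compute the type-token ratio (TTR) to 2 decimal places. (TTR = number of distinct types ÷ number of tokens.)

N = 16 tokens, V = 12 types.
TTR = V / N = 12 / 16 = 0.75

0.75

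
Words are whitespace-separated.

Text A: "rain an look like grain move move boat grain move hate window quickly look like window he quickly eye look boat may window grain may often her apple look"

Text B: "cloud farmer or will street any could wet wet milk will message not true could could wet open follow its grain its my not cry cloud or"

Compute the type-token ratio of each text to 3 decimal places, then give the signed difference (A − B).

-0.115

TTR(A) = 16/29 = 0.552
TTR(B) = 18/27 = 0.667
Difference = 0.552 − 0.667 = -0.115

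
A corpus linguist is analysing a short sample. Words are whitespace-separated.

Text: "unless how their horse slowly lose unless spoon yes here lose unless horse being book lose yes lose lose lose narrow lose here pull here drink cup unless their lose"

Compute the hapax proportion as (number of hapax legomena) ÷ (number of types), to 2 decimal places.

Frequencies: lose:8, unless:4, here:3, their:2, horse:2, yes:2, how:1, slowly:1, spoon:1, being:1, book:1, narrow:1, pull:1, drink:1, cup:1
Hapax count = 9; type count = 15.
Ratio = 9 / 15 = 0.60

0.60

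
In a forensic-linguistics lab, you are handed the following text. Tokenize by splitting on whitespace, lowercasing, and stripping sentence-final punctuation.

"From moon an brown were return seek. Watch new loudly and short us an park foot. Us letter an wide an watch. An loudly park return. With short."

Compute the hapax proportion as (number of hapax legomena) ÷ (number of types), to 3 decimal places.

Frequencies: an:5, return:2, watch:2, loudly:2, short:2, us:2, park:2, from:1, moon:1, brown:1, were:1, seek:1, new:1, and:1, foot:1, letter:1, wide:1, with:1
Hapax count = 11; type count = 18.
Ratio = 11 / 18 = 0.611

0.611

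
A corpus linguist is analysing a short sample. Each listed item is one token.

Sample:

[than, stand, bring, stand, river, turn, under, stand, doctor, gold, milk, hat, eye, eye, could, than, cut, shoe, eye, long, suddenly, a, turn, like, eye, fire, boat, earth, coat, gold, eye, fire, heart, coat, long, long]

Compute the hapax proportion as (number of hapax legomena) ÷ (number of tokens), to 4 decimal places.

0.4167

Frequencies: eye:5, stand:3, long:3, than:2, turn:2, gold:2, fire:2, coat:2, bring:1, river:1, under:1, doctor:1, milk:1, hat:1, could:1, cut:1, shoe:1, suddenly:1, a:1, like:1, … (3 more, each freq 1)
Hapax count = 15; token count = 36.
Ratio = 15 / 36 = 0.4167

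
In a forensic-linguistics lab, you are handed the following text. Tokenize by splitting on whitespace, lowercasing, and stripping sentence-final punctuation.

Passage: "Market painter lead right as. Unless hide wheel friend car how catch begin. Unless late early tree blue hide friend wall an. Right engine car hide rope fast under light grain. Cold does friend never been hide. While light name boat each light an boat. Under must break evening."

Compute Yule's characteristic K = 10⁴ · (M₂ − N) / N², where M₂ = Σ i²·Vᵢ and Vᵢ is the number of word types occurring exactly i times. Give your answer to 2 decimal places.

Frequencies: hide:4, friend:3, light:3, right:2, unless:2, car:2, an:2, under:2, boat:2, market:1, painter:1, lead:1, as:1, wheel:1, how:1, catch:1, begin:1, late:1, early:1, tree:1, … (16 more, each freq 1)
N = 49. Frequency spectrum: V_1=27, V_2=6, V_3=2, V_4=1
M₂ = 1²·27 + 2²·6 + 3²·2 + 4²·1 = 85
K = 10000 × (85 − 49) / 49² = 149.94

149.94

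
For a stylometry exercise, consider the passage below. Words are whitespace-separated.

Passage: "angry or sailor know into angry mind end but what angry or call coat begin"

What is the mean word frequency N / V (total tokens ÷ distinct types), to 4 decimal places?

1.2500

N = 15 tokens, V = 12 types.
Mean frequency = N / V = 15 / 12 = 1.2500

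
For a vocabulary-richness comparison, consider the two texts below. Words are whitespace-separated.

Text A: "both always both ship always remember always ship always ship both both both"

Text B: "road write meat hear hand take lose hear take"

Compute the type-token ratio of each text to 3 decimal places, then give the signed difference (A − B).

TTR(A) = 4/13 = 0.308
TTR(B) = 7/9 = 0.778
Difference = 0.308 − 0.778 = -0.470

-0.470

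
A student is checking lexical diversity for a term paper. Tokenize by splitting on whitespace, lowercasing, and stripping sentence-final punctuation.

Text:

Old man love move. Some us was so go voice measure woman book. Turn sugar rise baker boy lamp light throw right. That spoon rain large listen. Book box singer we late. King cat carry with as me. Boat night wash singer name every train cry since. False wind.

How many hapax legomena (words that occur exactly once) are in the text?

45

Frequencies: book:2, singer:2, old:1, man:1, love:1, move:1, some:1, us:1, was:1, so:1, go:1, voice:1, measure:1, woman:1, turn:1, sugar:1, rise:1, baker:1, boy:1, lamp:1, … (27 more, each freq 1)
Hapax (freq=1): as, baker, boat, box, boy, carry, cat, cry, every, false, go, king, lamp, large, late, light, listen, love, man, me, measure, move, name, night, old, rain, right, rise, since, so, some, spoon, sugar, that, throw, train, turn, us, voice, was, wash, we, wind, with, woman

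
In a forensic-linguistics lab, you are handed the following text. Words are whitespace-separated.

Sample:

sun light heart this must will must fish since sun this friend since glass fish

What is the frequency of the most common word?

2

Frequencies: sun:2, this:2, must:2, fish:2, since:2, light:1, heart:1, will:1, friend:1, glass:1
Most common: 'sun' with frequency 2.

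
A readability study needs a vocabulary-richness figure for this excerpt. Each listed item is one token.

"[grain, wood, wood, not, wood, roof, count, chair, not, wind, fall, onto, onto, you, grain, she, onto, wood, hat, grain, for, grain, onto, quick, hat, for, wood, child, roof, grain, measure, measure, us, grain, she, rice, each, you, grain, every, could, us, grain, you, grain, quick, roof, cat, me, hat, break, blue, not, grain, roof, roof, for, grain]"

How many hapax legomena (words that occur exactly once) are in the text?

13

Frequencies: grain:11, wood:5, roof:5, onto:4, not:3, you:3, hat:3, for:3, she:2, quick:2, measure:2, us:2, count:1, chair:1, wind:1, fall:1, child:1, rice:1, each:1, every:1, … (5 more, each freq 1)
Hapax (freq=1): blue, break, cat, chair, child, could, count, each, every, fall, me, rice, wind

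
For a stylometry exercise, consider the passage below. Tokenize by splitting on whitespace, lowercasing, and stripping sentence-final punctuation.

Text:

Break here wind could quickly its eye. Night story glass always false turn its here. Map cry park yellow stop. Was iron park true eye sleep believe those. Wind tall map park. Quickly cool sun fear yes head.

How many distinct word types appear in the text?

Distinct types: {always, believe, break, cool, could, cry, eye, false, fear, glass, head, here, iron, its, map, night, park, quickly, sleep, stop, story, sun, tall, those, true, turn, was, wind, yellow, yes}
V = 30

30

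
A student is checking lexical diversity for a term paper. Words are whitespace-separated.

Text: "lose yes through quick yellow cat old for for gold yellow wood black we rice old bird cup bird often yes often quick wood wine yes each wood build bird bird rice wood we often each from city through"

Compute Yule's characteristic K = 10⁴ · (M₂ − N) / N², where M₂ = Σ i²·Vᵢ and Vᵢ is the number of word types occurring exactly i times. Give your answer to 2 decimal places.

Frequencies: wood:4, bird:4, yes:3, often:3, through:2, quick:2, yellow:2, old:2, for:2, we:2, rice:2, each:2, lose:1, cat:1, gold:1, black:1, cup:1, wine:1, build:1, from:1, … (1 more, each freq 1)
N = 39. Frequency spectrum: V_1=9, V_2=8, V_3=2, V_4=2
M₂ = 1²·9 + 2²·8 + 3²·2 + 4²·2 = 91
K = 10000 × (91 − 39) / 39² = 341.88

341.88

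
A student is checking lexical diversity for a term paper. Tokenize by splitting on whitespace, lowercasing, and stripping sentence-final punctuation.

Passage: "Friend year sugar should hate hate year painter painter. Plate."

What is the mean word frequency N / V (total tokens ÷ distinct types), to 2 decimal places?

1.43

N = 10 tokens, V = 7 types.
Mean frequency = N / V = 10 / 7 = 1.43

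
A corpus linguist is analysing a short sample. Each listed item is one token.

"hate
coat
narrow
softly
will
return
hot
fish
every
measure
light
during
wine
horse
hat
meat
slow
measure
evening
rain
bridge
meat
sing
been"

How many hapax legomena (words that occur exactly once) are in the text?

20

Frequencies: measure:2, meat:2, hate:1, coat:1, narrow:1, softly:1, will:1, return:1, hot:1, fish:1, every:1, light:1, during:1, wine:1, horse:1, hat:1, slow:1, evening:1, rain:1, bridge:1, … (2 more, each freq 1)
Hapax (freq=1): been, bridge, coat, during, evening, every, fish, hat, hate, horse, hot, light, narrow, rain, return, sing, slow, softly, will, wine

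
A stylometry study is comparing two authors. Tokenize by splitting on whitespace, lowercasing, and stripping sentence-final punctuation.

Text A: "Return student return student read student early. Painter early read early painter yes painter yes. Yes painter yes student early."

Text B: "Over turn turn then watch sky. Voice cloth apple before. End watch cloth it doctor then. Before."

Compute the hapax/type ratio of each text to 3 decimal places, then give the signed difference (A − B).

A: hapax=0, V=6, ratio=0.000
B: hapax=7, V=12, ratio=0.583
Difference = 0.000 − 0.583 = -0.583

-0.583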